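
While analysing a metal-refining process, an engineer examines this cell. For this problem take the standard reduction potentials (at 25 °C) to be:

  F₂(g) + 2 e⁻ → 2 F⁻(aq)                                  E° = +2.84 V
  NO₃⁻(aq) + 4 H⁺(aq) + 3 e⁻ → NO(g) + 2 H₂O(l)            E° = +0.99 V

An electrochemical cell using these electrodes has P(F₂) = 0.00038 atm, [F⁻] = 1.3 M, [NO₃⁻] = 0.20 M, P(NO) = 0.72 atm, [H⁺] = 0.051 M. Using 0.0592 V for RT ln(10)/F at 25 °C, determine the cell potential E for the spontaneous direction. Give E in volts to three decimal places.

+1.855 V

F₂/F⁻ is the cathode (higher E°), NO₃⁻/NO the anode: E°cell = +2.84 − (+0.99) = +1.85 V, n = 6.
Overall: 3 F₂(g) + 2 NO(g) + 4 H₂O(l) → 6 F⁻(aq) + 2 NO₃⁻(aq) + 8 H⁺(aq)
Q = [F⁻]^6·[NO₃⁻]^2·[H⁺]^8 / (P(F₂)^3·P(NO)^2); log Q = -0.508.
E = E° − (0.0592/n) log Q = +1.85 − (0.0592/6)(-0.508) = +1.855 V.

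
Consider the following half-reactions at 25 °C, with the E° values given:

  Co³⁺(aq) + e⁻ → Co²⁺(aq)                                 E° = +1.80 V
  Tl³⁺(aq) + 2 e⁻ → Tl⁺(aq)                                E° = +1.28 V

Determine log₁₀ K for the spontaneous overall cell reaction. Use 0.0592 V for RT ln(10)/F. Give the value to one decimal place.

17.6

Cathode: Co³⁺/Co²⁺; anode: Tl³⁺/Tl⁺. E°cell = +0.52 V, n = 2.
log K = nE°cell / 0.0592 = (2)(+0.52) / 0.0592 = 17.6.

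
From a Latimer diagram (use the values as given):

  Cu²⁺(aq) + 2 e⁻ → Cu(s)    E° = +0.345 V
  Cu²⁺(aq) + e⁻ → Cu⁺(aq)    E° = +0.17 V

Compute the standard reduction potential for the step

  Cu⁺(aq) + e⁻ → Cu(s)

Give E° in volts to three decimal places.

Sequential free energies add, so n₃E°₃ = n₁E°₁ + n₂E°₂.
With n₃ = 2, and the known step contributing 1×(+0.17) V, the unknown satisfies 1·E° = 2×(+0.345) − 1×(+0.17) = +0.520.
E° = +0.520 / 1 = +0.520 V.

+0.520 V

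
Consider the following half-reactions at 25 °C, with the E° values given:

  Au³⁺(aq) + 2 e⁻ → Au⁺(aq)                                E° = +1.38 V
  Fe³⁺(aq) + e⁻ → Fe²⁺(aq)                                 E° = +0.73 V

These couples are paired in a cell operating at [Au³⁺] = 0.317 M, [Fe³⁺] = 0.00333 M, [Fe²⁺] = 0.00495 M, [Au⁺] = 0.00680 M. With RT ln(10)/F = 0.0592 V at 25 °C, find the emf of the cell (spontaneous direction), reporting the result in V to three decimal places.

Au³⁺/Au⁺ is the cathode (higher E°), Fe³⁺/Fe²⁺ the anode: E°cell = +1.38 − (+0.73) = +0.65 V, n = 2.
Overall: Au³⁺(aq) + 2 Fe²⁺(aq) → Au⁺(aq) + 2 Fe³⁺(aq)
Q = [Au⁺]·[Fe³⁺]^2 / ([Au³⁺]·[Fe²⁺]^2); log Q = -2.013.
E = E° − (0.0592/n) log Q = +0.65 − (0.0592/2)(-2.013) = +0.710 V.

+0.710 V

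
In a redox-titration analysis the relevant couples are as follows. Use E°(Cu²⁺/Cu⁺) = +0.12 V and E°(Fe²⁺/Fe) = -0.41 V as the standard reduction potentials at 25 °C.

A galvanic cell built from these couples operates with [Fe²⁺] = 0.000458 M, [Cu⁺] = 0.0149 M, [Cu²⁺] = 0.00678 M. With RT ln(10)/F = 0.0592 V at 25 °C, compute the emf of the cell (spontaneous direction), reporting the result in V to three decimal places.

Cu²⁺/Cu⁺ is the cathode (higher E°), Fe²⁺/Fe the anode: E°cell = +0.12 − (-0.41) = +0.53 V, n = 2.
Overall: 2 Cu²⁺(aq) + Fe(s) → 2 Cu⁺(aq) + Fe²⁺(aq)
Q = [Cu⁺]^2·[Fe²⁺] / ([Cu²⁺]^2); log Q = -2.655.
E = E° − (0.0592/n) log Q = +0.53 − (0.0592/2)(-2.655) = +0.609 V.

+0.609 V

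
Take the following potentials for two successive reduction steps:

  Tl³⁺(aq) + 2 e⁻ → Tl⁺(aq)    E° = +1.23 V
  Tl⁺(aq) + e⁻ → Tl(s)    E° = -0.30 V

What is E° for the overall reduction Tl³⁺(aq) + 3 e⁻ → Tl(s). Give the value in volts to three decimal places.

+0.720 V

Standard free energies of sequential steps add: ΔG°₃ = ΔG°₁ + ΔG°₂, so n₃E°₃ = n₁E°₁ + n₂E°₂.
E°₃ = (2×+1.23 + 1×-0.30) / 3 = (+2.160) / 3 = +0.720 V.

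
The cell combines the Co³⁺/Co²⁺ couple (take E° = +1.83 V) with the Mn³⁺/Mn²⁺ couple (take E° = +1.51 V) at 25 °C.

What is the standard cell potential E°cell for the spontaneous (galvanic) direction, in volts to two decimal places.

+0.32 V

The Co³⁺/Co²⁺ couple has the higher reduction potential, so it is the cathode; Mn³⁺/Mn²⁺ is oxidised at the anode.
E°cell = E°(cathode) − E°(anode) = (+1.83) − (+1.51) = +0.32 V.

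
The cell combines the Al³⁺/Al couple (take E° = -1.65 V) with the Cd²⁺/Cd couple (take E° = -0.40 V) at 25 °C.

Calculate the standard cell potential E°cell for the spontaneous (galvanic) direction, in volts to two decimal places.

The Cd²⁺/Cd couple has the higher reduction potential, so it is the cathode; Al³⁺/Al is oxidised at the anode.
E°cell = E°(cathode) − E°(anode) = (-0.40) − (-1.65) = +1.25 V.
Since E°cell > 0, the reaction is spontaneous under standard conditions.

+1.25 V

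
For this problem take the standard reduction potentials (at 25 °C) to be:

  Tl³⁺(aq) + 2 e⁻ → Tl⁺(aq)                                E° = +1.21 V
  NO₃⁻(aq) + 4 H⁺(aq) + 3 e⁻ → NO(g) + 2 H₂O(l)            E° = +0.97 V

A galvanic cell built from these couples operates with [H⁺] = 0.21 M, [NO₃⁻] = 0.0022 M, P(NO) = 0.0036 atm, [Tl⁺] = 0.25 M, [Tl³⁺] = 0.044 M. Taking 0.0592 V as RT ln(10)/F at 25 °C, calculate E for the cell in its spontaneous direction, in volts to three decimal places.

Tl³⁺/Tl⁺ is the cathode (higher E°), NO₃⁻/NO the anode: E°cell = +1.21 − (+0.97) = +0.24 V, n = 6.
Overall: 3 Tl³⁺(aq) + 2 NO(g) + 4 H₂O(l) → 3 Tl⁺(aq) + 2 NO₃⁻(aq) + 8 H⁺(aq)
Q = [Tl⁺]^3·[NO₃⁻]^2·[H⁺]^8 / ([Tl³⁺]^3·P(NO)^2); log Q = -3.587.
E = E° − (0.0592/n) log Q = +0.24 − (0.0592/6)(-3.587) = +0.275 V.

+0.275 V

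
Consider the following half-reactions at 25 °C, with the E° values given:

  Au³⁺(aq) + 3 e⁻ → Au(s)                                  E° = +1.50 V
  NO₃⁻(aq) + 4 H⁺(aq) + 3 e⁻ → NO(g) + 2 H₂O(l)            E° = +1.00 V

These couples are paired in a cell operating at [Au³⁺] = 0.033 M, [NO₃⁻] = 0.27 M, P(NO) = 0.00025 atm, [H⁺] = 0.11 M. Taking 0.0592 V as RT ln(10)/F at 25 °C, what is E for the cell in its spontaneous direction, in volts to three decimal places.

Au³⁺/Au is the cathode (higher E°), NO₃⁻/NO the anode: E°cell = +1.50 − (+1.00) = +0.50 V, n = 3.
Overall: Au³⁺(aq) + NO(g) + 2 H₂O(l) → Au(s) + NO₃⁻(aq) + 4 H⁺(aq)
Q = [NO₃⁻]·[H⁺]^4 / ([Au³⁺]·P(NO)); log Q = 0.680.
E = E° − (0.0592/n) log Q = +0.50 − (0.0592/3)(0.680) = +0.487 V.

+0.487 V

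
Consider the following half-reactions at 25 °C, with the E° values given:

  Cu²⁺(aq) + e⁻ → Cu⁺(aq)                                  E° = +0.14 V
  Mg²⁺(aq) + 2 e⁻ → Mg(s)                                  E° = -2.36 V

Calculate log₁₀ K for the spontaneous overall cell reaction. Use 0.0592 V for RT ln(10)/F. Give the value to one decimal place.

84.5

Cathode: Cu²⁺/Cu⁺; anode: Mg²⁺/Mg. E°cell = +2.50 V, n = 2.
log K = nE°cell / 0.0592 = (2)(+2.50) / 0.0592 = 84.5.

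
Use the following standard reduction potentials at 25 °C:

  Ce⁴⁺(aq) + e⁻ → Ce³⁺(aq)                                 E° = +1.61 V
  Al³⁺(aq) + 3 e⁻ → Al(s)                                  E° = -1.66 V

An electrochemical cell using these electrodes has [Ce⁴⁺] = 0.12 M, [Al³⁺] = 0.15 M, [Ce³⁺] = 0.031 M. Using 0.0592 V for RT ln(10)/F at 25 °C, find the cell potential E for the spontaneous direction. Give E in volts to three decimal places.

Ce⁴⁺/Ce³⁺ is the cathode (higher E°), Al³⁺/Al the anode: E°cell = +1.61 − (-1.66) = +3.27 V, n = 3.
Overall: 3 Ce⁴⁺(aq) + Al(s) → 3 Ce³⁺(aq) + Al³⁺(aq)
Q = [Ce³⁺]^3·[Al³⁺] / ([Ce⁴⁺]^3); log Q = -2.587.
E = E° − (0.0592/n) log Q = +3.27 − (0.0592/3)(-2.587) = +3.321 V.

+3.321 V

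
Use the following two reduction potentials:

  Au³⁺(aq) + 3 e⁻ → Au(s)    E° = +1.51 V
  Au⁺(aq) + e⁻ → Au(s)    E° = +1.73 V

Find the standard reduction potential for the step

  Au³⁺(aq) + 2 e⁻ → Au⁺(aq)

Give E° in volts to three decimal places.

+1.400 V

Sequential free energies add, so n₃E°₃ = n₁E°₁ + n₂E°₂.
With n₃ = 3, and the known step contributing 1×(+1.73) V, the unknown satisfies 2·E° = 3×(+1.51) − 1×(+1.73) = +2.800.
E° = +2.800 / 2 = +1.400 V.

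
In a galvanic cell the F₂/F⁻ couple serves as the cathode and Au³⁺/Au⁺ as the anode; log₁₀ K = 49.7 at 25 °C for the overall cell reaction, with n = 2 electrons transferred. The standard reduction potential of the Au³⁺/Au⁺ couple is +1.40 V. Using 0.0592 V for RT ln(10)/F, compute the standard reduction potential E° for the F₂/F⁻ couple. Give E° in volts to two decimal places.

+2.87 V

E°cell = (0.0592/n)·log K = (0.0592/2)(49.7) = +1.471 V.
Since F₂/F⁻ is the cathode and Au³⁺/Au⁺ the anode, E°cell = E°(F₂/F⁻) − E°(Au³⁺/Au⁺).
So E°(F₂/F⁻) = E°cell + E°(Au³⁺/Au⁺) = +1.471 + (+1.40) = +2.87 V.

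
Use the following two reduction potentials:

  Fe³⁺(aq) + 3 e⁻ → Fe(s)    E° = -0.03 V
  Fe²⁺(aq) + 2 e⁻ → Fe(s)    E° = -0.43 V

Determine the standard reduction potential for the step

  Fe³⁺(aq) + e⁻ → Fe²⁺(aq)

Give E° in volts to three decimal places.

Sequential free energies add, so n₃E°₃ = n₁E°₁ + n₂E°₂.
With n₃ = 3, and the known step contributing 2×(-0.43) V, the unknown satisfies 1·E° = 3×(-0.03) − 2×(-0.43) = +0.770.
E° = +0.770 / 1 = +0.770 V.

+0.770 V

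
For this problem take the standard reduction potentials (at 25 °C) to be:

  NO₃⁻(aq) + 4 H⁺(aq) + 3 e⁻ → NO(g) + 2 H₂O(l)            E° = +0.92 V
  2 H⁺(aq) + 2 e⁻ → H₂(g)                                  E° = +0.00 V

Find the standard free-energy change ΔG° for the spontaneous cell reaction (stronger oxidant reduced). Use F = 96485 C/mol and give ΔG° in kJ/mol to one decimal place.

NO₃⁻/NO (E° = +0.92 V) is the cathode; H⁺/H₂ (E° = +0.00 V) is the anode, so E°cell = +0.92 V.
Balancing electrons gives n = 6 (lcm of 3 and 2).
ΔG° = −nFE° = −(6)(96485)(+0.92) = -532,597 J = -532.6 kJ/mol.

-532.6 kJ/mol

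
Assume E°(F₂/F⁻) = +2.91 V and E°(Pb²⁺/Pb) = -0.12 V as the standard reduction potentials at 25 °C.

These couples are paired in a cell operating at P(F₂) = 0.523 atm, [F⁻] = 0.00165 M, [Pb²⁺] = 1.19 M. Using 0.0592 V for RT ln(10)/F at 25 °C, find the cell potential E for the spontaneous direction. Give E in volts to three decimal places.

+3.184 V

F₂/F⁻ is the cathode (higher E°), Pb²⁺/Pb the anode: E°cell = +2.91 − (-0.12) = +3.03 V, n = 2.
Overall: F₂(g) + Pb(s) → 2 F⁻(aq) + Pb²⁺(aq)
Q = [F⁻]^2·[Pb²⁺] / (P(F₂)); log Q = -5.208.
E = E° − (0.0592/n) log Q = +3.03 − (0.0592/2)(-5.208) = +3.184 V.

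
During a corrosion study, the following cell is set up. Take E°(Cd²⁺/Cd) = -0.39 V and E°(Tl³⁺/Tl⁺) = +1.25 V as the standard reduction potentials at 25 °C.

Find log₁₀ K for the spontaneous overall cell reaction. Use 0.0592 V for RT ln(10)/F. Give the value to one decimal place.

55.4

Cathode: Tl³⁺/Tl⁺; anode: Cd²⁺/Cd. E°cell = +1.64 V, n = 2.
log K = nE°cell / 0.0592 = (2)(+1.64) / 0.0592 = 55.4.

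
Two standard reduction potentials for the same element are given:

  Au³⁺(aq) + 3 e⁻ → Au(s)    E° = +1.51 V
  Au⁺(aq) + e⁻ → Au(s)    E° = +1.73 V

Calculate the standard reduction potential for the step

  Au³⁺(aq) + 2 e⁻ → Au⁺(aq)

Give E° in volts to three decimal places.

+1.400 V

Sequential free energies add, so n₃E°₃ = n₁E°₁ + n₂E°₂.
With n₃ = 3, and the known step contributing 1×(+1.73) V, the unknown satisfies 2·E° = 3×(+1.51) − 1×(+1.73) = +2.800.
E° = +2.800 / 2 = +1.400 V.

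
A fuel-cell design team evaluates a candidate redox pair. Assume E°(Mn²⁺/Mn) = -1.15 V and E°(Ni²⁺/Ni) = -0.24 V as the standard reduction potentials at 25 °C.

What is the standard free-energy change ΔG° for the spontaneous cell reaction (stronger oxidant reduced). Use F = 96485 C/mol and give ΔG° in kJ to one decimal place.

-175.6 kJ

Ni²⁺/Ni (E° = -0.24 V) is the cathode; Mn²⁺/Mn (E° = -1.15 V) is the anode, so E°cell = +0.91 V.
Balancing electrons gives n = 2 (lcm of 2 and 2).
ΔG° = −nFE° = −(2)(96485)(+0.91) = -175,603 J = -175.6 kJ.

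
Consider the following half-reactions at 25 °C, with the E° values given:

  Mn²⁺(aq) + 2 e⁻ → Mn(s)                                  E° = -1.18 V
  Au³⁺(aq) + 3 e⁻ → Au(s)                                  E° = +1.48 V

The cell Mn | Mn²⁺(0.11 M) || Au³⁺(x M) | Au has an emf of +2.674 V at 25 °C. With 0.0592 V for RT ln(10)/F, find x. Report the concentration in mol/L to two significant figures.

Au³⁺/Au is the cathode, Mn²⁺/Mn the anode: E°cell = +2.66 V, n = 6.
Overall reaction: 2 Au³⁺(aq) + 3 Mn(s) → 2 Au(s) + 3 Mn²⁺(aq); Q = [Mn²⁺]^3/[Au³⁺]^2.
From E = E° − (0.0592/n) log Q: log Q = (E° − E)·n/0.0592 = (+2.66 − (+2.674))·6/0.0592 = -1.4189.
So 2·log[Au³⁺] = 3·log(0.11) − log Q = -2.8758 − (-1.4189) = -1.4569; log[Au³⁺] = -1.4569 / 2 = -0.7285; [Au³⁺] = 10^(-0.7285) ≈ 0.19 M.

0.19 M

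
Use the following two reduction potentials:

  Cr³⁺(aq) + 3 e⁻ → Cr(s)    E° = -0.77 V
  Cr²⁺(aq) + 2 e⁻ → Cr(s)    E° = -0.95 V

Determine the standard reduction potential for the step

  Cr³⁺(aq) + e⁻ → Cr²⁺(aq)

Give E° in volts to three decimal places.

Sequential free energies add, so n₃E°₃ = n₁E°₁ + n₂E°₂.
With n₃ = 3, and the known step contributing 2×(-0.95) V, the unknown satisfies 1·E° = 3×(-0.77) − 2×(-0.95) = -0.410.
E° = -0.410 / 1 = -0.410 V.

-0.410 V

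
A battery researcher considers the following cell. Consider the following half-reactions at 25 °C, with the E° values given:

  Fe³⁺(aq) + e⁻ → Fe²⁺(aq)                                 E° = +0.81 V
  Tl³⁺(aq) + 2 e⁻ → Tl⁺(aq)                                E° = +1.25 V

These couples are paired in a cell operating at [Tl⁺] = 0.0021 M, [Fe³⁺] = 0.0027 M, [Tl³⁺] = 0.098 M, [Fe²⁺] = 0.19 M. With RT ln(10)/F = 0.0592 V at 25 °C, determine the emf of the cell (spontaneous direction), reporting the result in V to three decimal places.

Tl³⁺/Tl⁺ is the cathode (higher E°), Fe³⁺/Fe²⁺ the anode: E°cell = +1.25 − (+0.81) = +0.44 V, n = 2.
Overall: Tl³⁺(aq) + 2 Fe²⁺(aq) → Tl⁺(aq) + 2 Fe³⁺(aq)
Q = [Tl⁺]·[Fe³⁺]^2 / ([Tl³⁺]·[Fe²⁺]^2); log Q = -5.364.
E = E° − (0.0592/n) log Q = +0.44 − (0.0592/2)(-5.364) = +0.599 V.

+0.599 V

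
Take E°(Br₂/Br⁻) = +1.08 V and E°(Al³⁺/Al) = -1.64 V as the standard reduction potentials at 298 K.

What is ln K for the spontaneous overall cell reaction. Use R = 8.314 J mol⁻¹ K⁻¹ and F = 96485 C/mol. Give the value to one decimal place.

Cathode: Br₂/Br⁻; anode: Al³⁺/Al. E°cell = (+1.08) − (-1.64) = +2.72 V, with n = 6.
ΔG° = −nFE° = −RT ln K, so ln K = nFE°/(RT) = (6)(96485)(+2.72) / ((8.314)(298)) = 635.556.

635.6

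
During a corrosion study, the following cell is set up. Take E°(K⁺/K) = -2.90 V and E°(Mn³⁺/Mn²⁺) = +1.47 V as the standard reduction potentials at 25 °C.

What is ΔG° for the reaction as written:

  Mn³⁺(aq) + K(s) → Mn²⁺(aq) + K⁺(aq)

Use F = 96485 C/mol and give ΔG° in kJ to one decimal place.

As written, Mn³⁺/Mn²⁺ is reduced (cathode) and K⁺/K is oxidised (anode), so E°cell = (+1.47) − (-2.90) = +4.37 V.
Balancing electrons gives n = 1.
ΔG° = −nFE° = −(1)(96485)(+4.37) = -421,639 J = -421.6 kJ.

-421.6 kJ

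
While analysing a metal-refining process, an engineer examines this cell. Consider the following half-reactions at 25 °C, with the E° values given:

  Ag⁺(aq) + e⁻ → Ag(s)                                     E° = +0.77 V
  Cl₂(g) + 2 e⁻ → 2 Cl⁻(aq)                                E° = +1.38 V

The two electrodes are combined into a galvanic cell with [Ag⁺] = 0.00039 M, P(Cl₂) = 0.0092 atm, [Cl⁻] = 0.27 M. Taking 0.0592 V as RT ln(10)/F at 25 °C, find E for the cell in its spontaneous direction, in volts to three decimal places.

+0.785 V

Cl₂/Cl⁻ is the cathode (higher E°), Ag⁺/Ag the anode: E°cell = +1.38 − (+0.77) = +0.61 V, n = 2.
Overall: Cl₂(g) + 2 Ag(s) → 2 Cl⁻(aq) + 2 Ag⁺(aq)
Q = [Cl⁻]^2·[Ag⁺]^2 / (P(Cl₂)); log Q = -5.919.
E = E° − (0.0592/n) log Q = +0.61 − (0.0592/2)(-5.919) = +0.785 V.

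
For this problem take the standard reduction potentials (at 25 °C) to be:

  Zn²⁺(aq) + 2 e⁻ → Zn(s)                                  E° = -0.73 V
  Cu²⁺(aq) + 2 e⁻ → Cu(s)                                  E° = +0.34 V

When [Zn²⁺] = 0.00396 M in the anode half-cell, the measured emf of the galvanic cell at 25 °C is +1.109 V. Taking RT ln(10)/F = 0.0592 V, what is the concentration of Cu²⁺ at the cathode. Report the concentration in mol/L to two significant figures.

Cu²⁺/Cu is the cathode, Zn²⁺/Zn the anode: E°cell = +1.07 V, n = 2.
Overall reaction: Cu²⁺(aq) + Zn(s) → Cu(s) + Zn²⁺(aq); Q = [Zn²⁺]^1/[Cu²⁺]^1.
From E = E° − (0.0592/n) log Q: log Q = (E° − E)·n/0.0592 = (+1.07 − (+1.109))·2/0.0592 = -1.3176.
So 1·log[Cu²⁺] = 1·log(0.00396) − log Q = -2.4023 − (-1.3176) = -1.0847; [Cu²⁺] = 10^(-1.0847) ≈ 0.082 M.

0.082 M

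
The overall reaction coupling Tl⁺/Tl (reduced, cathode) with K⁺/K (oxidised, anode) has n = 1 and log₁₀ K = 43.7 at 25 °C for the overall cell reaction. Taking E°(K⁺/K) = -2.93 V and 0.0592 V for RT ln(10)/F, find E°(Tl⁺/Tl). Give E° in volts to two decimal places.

-0.34 V

E°cell = (0.0592/n)·log K = (0.0592/1)(43.7) = +2.587 V.
Since Tl⁺/Tl is the cathode and K⁺/K the anode, E°cell = E°(Tl⁺/Tl) − E°(K⁺/K).
So E°(Tl⁺/Tl) = E°cell + E°(K⁺/K) = +2.587 + (-2.93) = -0.34 V.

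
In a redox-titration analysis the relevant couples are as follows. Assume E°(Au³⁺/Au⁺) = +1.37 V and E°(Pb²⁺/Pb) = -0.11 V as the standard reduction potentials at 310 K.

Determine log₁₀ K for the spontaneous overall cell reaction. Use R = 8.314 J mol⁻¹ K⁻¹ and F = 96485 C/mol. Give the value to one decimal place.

Cathode: Au³⁺/Au⁺; anode: Pb²⁺/Pb. E°cell = (+1.37) − (-0.11) = +1.48 V, with n = 2.
ΔG° = −nFE° = −RT ln K, so ln K = nFE°/(RT) = (2)(96485)(+1.48) / ((8.314)(310)) = 110.810.
log₁₀ K = 110.810 / ln 10 = 48.1.

48.1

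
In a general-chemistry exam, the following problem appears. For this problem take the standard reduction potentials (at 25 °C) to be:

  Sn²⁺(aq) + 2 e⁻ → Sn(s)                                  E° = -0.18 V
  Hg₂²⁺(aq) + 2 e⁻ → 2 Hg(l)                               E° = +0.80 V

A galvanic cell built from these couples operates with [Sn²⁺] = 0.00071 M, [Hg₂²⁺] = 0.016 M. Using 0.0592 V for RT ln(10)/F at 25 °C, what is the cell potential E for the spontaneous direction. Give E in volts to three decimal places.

Hg₂²⁺/Hg is the cathode (higher E°), Sn²⁺/Sn the anode: E°cell = +0.80 − (-0.18) = +0.98 V, n = 2.
Overall: Hg₂²⁺(aq) + Sn(s) → 2 Hg(l) + Sn²⁺(aq)
Q = [Sn²⁺] / ([Hg₂²⁺]); log Q = -1.353.
E = E° − (0.0592/n) log Q = +0.98 − (0.0592/2)(-1.353) = +1.020 V.

+1.020 V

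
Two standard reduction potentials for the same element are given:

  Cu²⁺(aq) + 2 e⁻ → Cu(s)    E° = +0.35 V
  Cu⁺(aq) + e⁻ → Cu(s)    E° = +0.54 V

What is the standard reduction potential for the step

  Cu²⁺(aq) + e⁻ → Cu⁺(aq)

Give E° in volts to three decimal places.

+0.160 V

Sequential free energies add, so n₃E°₃ = n₁E°₁ + n₂E°₂.
With n₃ = 2, and the known step contributing 1×(+0.54) V, the unknown satisfies 1·E° = 2×(+0.35) − 1×(+0.54) = +0.160.
E° = +0.160 / 1 = +0.160 V.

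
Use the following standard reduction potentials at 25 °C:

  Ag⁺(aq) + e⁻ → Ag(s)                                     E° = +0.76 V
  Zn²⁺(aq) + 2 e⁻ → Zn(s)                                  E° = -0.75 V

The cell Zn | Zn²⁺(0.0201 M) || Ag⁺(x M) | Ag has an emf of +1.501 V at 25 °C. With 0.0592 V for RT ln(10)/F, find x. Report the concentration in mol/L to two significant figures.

Ag⁺/Ag is the cathode, Zn²⁺/Zn the anode: E°cell = +1.51 V, n = 2.
Overall reaction: 2 Ag⁺(aq) + Zn(s) → 2 Ag(s) + Zn²⁺(aq); Q = [Zn²⁺]^1/[Ag⁺]^2.
From E = E° − (0.0592/n) log Q: log Q = (E° − E)·n/0.0592 = (+1.51 − (+1.501))·2/0.0592 = 0.3041.
So 2·log[Ag⁺] = 1·log(0.0201) − log Q = -1.6968 − (0.3041) = -2.0009; log[Ag⁺] = -2.0009 / 2 = -1.0005; [Ag⁺] = 10^(-1.0005) ≈ 0.100 M.

0.100 M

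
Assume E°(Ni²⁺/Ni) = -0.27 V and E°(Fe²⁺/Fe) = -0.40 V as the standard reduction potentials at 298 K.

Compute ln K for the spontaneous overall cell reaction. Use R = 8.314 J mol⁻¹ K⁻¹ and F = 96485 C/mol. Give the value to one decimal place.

Cathode: Ni²⁺/Ni; anode: Fe²⁺/Fe. E°cell = (-0.27) − (-0.40) = +0.13 V, with n = 2.
ΔG° = −nFE° = −RT ln K, so ln K = nFE°/(RT) = (2)(96485)(+0.13) / ((8.314)(298)) = 10.125.

10.1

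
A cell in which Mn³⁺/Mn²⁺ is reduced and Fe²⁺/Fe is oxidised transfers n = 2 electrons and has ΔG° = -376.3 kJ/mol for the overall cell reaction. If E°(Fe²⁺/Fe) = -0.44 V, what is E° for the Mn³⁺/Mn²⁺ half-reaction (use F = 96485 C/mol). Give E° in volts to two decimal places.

E°cell = −ΔG°/(nF) = −(-376.3×10³)/((2)(96485)) = +1.950 V.
Since Mn³⁺/Mn²⁺ is the cathode and Fe²⁺/Fe the anode, E°cell = E°(Mn³⁺/Mn²⁺) − E°(Fe²⁺/Fe).
So E°(Mn³⁺/Mn²⁺) = E°cell + E°(Fe²⁺/Fe) = +1.950 + (-0.44) = +1.51 V.

+1.51 V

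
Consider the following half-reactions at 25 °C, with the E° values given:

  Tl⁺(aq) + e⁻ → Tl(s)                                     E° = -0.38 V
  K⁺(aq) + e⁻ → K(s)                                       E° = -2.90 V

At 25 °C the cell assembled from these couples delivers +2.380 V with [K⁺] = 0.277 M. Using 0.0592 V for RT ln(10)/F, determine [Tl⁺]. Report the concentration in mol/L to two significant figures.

0.0012 M

Tl⁺/Tl is the cathode, K⁺/K the anode: E°cell = +2.52 V, n = 1.
Overall reaction: Tl⁺(aq) + K(s) → Tl(s) + K⁺(aq); Q = [K⁺]^1/[Tl⁺]^1.
From E = E° − (0.0592/n) log Q: log Q = (E° − E)·n/0.0592 = (+2.52 − (+2.380))·1/0.0592 = 2.3649.
So 1·log[Tl⁺] = 1·log(0.277) − log Q = -0.5575 − (2.3649) = -2.9224; [Tl⁺] = 10^(-2.9224) ≈ 0.0012 M.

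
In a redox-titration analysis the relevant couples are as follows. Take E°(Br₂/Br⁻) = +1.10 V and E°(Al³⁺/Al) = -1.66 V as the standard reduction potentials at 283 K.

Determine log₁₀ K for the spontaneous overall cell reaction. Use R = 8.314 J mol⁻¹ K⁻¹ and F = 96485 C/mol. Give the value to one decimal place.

Cathode: Br₂/Br⁻; anode: Al³⁺/Al. E°cell = (+1.10) − (-1.66) = +2.76 V, with n = 6.
ΔG° = −nFE° = −RT ln K, so ln K = nFE°/(RT) = (6)(96485)(+2.76) / ((8.314)(283)) = 679.084.
log₁₀ K = 679.084 / ln 10 = 294.9.

294.9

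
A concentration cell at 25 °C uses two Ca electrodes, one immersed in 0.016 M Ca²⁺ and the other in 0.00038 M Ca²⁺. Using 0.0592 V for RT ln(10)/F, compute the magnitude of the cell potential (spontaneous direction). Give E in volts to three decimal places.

+0.048 V

For a concentration cell E°cell = 0. The 0.016 M side is the cathode (reduction is favoured where [Ca²⁺] is higher).
With n = 2, E = −(0.0592/2) log([Ca²⁺]ₐₙ/[Ca²⁺]꜀ₐₜ) = −(0.0592/2) log(0.00038/0.016) = −(0.0592/2)(-1.624) = +0.048 V.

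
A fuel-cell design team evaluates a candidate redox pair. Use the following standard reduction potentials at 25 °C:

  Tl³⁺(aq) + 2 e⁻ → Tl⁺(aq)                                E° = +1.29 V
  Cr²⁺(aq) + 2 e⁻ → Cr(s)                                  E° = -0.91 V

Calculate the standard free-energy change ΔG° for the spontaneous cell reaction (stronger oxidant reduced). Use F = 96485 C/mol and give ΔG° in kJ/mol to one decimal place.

Tl³⁺/Tl⁺ (E° = +1.29 V) is the cathode; Cr²⁺/Cr (E° = -0.91 V) is the anode, so E°cell = +2.20 V.
Balancing electrons gives n = 2 (lcm of 2 and 2).
ΔG° = −nFE° = −(2)(96485)(+2.20) = -424,534 J = -424.5 kJ/mol.

-424.5 kJ/mol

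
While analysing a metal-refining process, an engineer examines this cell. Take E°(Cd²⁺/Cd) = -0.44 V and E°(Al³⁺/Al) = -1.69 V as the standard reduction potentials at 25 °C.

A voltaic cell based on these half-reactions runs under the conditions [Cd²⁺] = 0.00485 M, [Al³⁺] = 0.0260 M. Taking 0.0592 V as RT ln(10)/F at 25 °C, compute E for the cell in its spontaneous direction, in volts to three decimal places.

+1.213 V

Cd²⁺/Cd is the cathode (higher E°), Al³⁺/Al the anode: E°cell = -0.44 − (-1.69) = +1.25 V, n = 6.
Overall: 3 Cd²⁺(aq) + 2 Al(s) → 3 Cd(s) + 2 Al³⁺(aq)
Q = [Al³⁺]^2 / ([Cd²⁺]^3); log Q = 3.773.
E = E° − (0.0592/n) log Q = +1.25 − (0.0592/6)(3.773) = +1.213 V.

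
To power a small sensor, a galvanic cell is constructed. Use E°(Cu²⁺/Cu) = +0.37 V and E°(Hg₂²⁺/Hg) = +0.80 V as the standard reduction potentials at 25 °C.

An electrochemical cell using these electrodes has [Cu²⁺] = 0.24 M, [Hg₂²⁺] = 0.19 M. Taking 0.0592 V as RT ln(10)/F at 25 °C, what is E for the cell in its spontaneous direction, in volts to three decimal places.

Hg₂²⁺/Hg is the cathode (higher E°), Cu²⁺/Cu the anode: E°cell = +0.80 − (+0.37) = +0.43 V, n = 2.
Overall: Hg₂²⁺(aq) + Cu(s) → 2 Hg(l) + Cu²⁺(aq)
Q = [Cu²⁺] / ([Hg₂²⁺]); log Q = 0.101.
E = E° − (0.0592/n) log Q = +0.43 − (0.0592/2)(0.101) = +0.427 V.

+0.427 V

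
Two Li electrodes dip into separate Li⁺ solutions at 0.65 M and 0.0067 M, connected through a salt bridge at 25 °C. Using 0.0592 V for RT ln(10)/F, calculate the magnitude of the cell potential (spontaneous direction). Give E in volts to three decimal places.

+0.118 V

For a concentration cell E°cell = 0. The 0.65 M side is the cathode (reduction is favoured where [Li⁺] is higher).
With n = 1, E = −(0.0592/1) log([Li⁺]ₐₙ/[Li⁺]꜀ₐₜ) = −(0.0592/1) log(0.0067/0.65) = −(0.0592/1)(-1.987) = +0.118 V.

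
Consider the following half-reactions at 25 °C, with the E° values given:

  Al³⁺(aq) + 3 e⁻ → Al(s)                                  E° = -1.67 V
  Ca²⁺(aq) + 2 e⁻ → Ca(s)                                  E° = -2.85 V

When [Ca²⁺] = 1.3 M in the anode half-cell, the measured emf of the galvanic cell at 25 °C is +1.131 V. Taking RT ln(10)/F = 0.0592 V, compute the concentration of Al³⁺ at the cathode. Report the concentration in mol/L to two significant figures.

0.0049 M

Al³⁺/Al is the cathode, Ca²⁺/Ca the anode: E°cell = +1.18 V, n = 6.
Overall reaction: 2 Al³⁺(aq) + 3 Ca(s) → 2 Al(s) + 3 Ca²⁺(aq); Q = [Ca²⁺]^3/[Al³⁺]^2.
From E = E° − (0.0592/n) log Q: log Q = (E° − E)·n/0.0592 = (+1.18 − (+1.131))·6/0.0592 = 4.9662.
So 2·log[Al³⁺] = 3·log(1.3) − log Q = 0.3418 − (4.9662) = -4.6244; log[Al³⁺] = -4.6244 / 2 = -2.3122; [Al³⁺] = 10^(-2.3122) ≈ 0.0049 M.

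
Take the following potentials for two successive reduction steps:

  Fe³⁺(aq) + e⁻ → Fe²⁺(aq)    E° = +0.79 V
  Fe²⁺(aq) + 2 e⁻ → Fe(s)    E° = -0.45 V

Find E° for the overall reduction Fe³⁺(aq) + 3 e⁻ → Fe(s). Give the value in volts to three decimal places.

-0.037 V

Adding the free-energy changes (−nFE°) of the two steps gives −n₃FE°₃ = −n₁FE°₁ − n₂FE°₂.
E°₃ = (1×+0.79 + 2×-0.45) / 3 = (-0.110) / 3 = -0.037 V.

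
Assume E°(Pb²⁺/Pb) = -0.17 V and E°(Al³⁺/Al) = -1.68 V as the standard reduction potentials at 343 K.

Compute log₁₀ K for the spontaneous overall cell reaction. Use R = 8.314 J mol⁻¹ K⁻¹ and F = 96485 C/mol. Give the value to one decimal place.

133.1

Cathode: Pb²⁺/Pb; anode: Al³⁺/Al. E°cell = (-0.17) − (-1.68) = +1.51 V, with n = 6.
ΔG° = −nFE° = −RT ln K, so ln K = nFE°/(RT) = (6)(96485)(+1.51) / ((8.314)(343)) = 306.538.
log₁₀ K = 306.538 / ln 10 = 133.1.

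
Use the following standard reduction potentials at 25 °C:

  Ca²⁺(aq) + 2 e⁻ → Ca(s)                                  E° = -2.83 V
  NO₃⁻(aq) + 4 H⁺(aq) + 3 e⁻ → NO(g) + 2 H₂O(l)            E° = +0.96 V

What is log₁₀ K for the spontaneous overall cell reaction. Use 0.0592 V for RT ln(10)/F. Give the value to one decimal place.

Cathode: NO₃⁻/NO; anode: Ca²⁺/Ca. E°cell = +3.79 V, n = 6.
log K = nE°cell / 0.0592 = (6)(+3.79) / 0.0592 = 384.1.

384.1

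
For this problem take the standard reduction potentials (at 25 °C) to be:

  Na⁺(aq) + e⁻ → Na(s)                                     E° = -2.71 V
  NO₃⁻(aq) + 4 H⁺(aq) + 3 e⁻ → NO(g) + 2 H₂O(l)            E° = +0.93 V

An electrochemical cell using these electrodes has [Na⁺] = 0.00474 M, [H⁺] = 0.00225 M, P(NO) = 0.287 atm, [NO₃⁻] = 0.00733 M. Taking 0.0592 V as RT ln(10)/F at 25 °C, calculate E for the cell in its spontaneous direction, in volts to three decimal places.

NO₃⁻/NO is the cathode (higher E°), Na⁺/Na the anode: E°cell = +0.93 − (-2.71) = +3.64 V, n = 3.
Overall: NO₃⁻(aq) + 4 H⁺(aq) + 3 Na(s) → NO(g) + 2 H₂O(l) + 3 Na⁺(aq)
Q = P(NO)·[Na⁺]^3 / ([NO₃⁻]·[H⁺]^4); log Q = 5.211.
E = E° − (0.0592/n) log Q = +3.64 − (0.0592/3)(5.211) = +3.537 V.

+3.537 V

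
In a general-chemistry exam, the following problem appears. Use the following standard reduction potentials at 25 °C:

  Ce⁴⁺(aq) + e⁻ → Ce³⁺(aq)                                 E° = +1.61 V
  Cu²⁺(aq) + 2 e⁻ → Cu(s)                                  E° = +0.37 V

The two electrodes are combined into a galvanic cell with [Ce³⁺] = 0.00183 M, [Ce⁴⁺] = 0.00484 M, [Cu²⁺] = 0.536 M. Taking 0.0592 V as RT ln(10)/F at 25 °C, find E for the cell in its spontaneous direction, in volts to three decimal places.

Ce⁴⁺/Ce³⁺ is the cathode (higher E°), Cu²⁺/Cu the anode: E°cell = +1.61 − (+0.37) = +1.24 V, n = 2.
Overall: 2 Ce⁴⁺(aq) + Cu(s) → 2 Ce³⁺(aq) + Cu²⁺(aq)
Q = [Ce³⁺]^2·[Cu²⁺] / ([Ce⁴⁺]^2); log Q = -1.116.
E = E° − (0.0592/n) log Q = +1.24 − (0.0592/2)(-1.116) = +1.273 V.

+1.273 V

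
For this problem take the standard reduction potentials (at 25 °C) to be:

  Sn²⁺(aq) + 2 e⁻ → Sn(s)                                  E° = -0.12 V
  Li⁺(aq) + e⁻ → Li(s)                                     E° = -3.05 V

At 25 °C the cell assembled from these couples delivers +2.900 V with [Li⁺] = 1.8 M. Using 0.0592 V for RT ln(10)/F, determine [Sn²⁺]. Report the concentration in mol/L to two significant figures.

0.31 M

Sn²⁺/Sn is the cathode, Li⁺/Li the anode: E°cell = +2.93 V, n = 2.
Overall reaction: Sn²⁺(aq) + 2 Li(s) → Sn(s) + 2 Li⁺(aq); Q = [Li⁺]^2/[Sn²⁺]^1.
From E = E° − (0.0592/n) log Q: log Q = (E° − E)·n/0.0592 = (+2.93 − (+2.900))·2/0.0592 = 1.0135.
So 1·log[Sn²⁺] = 2·log(1.8) − log Q = 0.5105 − (1.0135) = -0.5030; [Sn²⁺] = 10^(-0.5030) ≈ 0.31 M.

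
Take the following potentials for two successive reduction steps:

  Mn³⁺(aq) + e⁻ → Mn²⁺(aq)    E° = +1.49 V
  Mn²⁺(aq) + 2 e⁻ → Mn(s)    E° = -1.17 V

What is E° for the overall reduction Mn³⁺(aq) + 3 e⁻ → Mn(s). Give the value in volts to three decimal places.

-0.283 V

Since ΔG° = −nFE° is additive over sequential reductions, n₃E°₃ = n₁E°₁ + n₂E°₂.
E°₃ = (1×+1.49 + 2×-1.17) / 3 = (-0.850) / 3 = -0.283 V.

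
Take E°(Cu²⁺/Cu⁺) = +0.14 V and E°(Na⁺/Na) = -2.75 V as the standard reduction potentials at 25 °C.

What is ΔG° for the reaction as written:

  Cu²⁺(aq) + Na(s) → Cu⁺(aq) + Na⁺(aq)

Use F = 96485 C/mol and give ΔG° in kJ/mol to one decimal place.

As written, Cu²⁺/Cu⁺ is reduced (cathode) and Na⁺/Na is oxidised (anode), so E°cell = (+0.14) − (-2.75) = +2.89 V.
Balancing electrons gives n = 1.
ΔG° = −nFE° = −(1)(96485)(+2.89) = -278,842 J = -278.8 kJ/mol.

-278.8 kJ/mol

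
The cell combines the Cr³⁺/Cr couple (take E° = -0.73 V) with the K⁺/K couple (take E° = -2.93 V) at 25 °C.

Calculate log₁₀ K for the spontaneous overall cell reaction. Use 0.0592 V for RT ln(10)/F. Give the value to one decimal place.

Cathode: Cr³⁺/Cr; anode: K⁺/K. E°cell = +2.20 V, n = 3.
log K = nE°cell / 0.0592 = (3)(+2.20) / 0.0592 = 111.5.

111.5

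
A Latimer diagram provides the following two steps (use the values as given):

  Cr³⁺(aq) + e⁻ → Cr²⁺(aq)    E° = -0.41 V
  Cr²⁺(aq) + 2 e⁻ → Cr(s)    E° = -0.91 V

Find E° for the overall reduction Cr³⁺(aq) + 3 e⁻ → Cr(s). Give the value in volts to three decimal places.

Standard free energies of sequential steps add: ΔG°₃ = ΔG°₁ + ΔG°₂, so n₃E°₃ = n₁E°₁ + n₂E°₂.
E°₃ = (1×-0.41 + 2×-0.91) / 3 = (-2.230) / 3 = -0.743 V.
E° values themselves are not directly additive — weighting by electron count is essential.

-0.743 V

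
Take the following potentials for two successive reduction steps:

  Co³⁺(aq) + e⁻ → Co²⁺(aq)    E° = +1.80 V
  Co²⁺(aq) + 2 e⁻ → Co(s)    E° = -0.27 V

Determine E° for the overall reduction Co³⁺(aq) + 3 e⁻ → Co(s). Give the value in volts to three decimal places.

+0.420 V

Since ΔG° = −nFE° is additive over sequential reductions, n₃E°₃ = n₁E°₁ + n₂E°₂.
E°₃ = (1×+1.80 + 2×-0.27) / 3 = (+1.260) / 3 = +0.420 V.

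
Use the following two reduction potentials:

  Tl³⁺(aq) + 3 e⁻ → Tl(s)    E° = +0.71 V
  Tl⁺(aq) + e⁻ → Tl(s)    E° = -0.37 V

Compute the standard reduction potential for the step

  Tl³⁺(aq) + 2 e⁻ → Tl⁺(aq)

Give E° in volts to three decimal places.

+1.250 V

Sequential free energies add, so n₃E°₃ = n₁E°₁ + n₂E°₂.
With n₃ = 3, and the known step contributing 1×(-0.37) V, the unknown satisfies 2·E° = 3×(+0.71) − 1×(-0.37) = +2.500.
E° = +2.500 / 2 = +1.250 V.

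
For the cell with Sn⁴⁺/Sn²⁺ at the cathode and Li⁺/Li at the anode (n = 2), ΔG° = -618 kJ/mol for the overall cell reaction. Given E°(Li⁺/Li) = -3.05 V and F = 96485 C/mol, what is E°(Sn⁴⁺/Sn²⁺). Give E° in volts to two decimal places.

+0.15 V

E°cell = −ΔG°/(nF) = −(-618×10³)/((2)(96485)) = +3.203 V.
Since Sn⁴⁺/Sn²⁺ is the cathode and Li⁺/Li the anode, E°cell = E°(Sn⁴⁺/Sn²⁺) − E°(Li⁺/Li).
So E°(Sn⁴⁺/Sn²⁺) = E°cell + E°(Li⁺/Li) = +3.203 + (-3.05) = +0.15 V.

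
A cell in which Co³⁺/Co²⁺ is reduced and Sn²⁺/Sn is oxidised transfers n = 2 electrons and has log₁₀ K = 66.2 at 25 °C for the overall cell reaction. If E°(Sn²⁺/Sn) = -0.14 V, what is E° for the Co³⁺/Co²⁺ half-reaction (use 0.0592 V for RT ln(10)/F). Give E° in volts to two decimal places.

+1.82 V

E°cell = (0.0592/n)·log K = (0.0592/2)(66.2) = +1.960 V.
Since Co³⁺/Co²⁺ is the cathode and Sn²⁺/Sn the anode, E°cell = E°(Co³⁺/Co²⁺) − E°(Sn²⁺/Sn).
So E°(Co³⁺/Co²⁺) = E°cell + E°(Sn²⁺/Sn) = +1.960 + (-0.14) = +1.82 V.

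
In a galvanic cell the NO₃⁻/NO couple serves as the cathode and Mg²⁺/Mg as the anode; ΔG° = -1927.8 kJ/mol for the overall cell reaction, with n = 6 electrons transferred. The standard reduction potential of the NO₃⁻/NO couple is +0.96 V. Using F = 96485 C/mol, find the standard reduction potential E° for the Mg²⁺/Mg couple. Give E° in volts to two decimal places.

-2.37 V

E°cell = −ΔG°/(nF) = −(-1927.8×10³)/((6)(96485)) = +3.330 V.
Since NO₃⁻/NO is the cathode and Mg²⁺/Mg the anode, E°cell = E°(NO₃⁻/NO) − E°(Mg²⁺/Mg).
So E°(Mg²⁺/Mg) = E°(NO₃⁻/NO) − E°cell = (+0.96) − (+3.330) = -2.37 V.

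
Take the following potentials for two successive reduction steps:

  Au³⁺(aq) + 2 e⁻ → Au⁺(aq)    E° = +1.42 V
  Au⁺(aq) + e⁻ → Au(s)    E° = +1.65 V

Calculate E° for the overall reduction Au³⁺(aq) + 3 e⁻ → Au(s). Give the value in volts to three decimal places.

+1.497 V

Standard free energies of sequential steps add: ΔG°₃ = ΔG°₁ + ΔG°₂, so n₃E°₃ = n₁E°₁ + n₂E°₂.
E°₃ = (2×+1.42 + 1×+1.65) / 3 = (+4.490) / 3 = +1.497 V.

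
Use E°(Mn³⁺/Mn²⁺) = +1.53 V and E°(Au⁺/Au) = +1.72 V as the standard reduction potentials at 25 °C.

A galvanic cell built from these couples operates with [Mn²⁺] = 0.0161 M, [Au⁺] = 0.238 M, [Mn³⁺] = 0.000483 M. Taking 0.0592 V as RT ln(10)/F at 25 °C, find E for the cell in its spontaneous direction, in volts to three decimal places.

Au⁺/Au is the cathode (higher E°), Mn³⁺/Mn²⁺ the anode: E°cell = +1.72 − (+1.53) = +0.19 V, n = 1.
Overall: Au⁺(aq) + Mn²⁺(aq) → Au(s) + Mn³⁺(aq)
Q = [Mn³⁺] / ([Au⁺]·[Mn²⁺]); log Q = -0.899.
E = E° − (0.0592/n) log Q = +0.19 − (0.0592/1)(-0.899) = +0.243 V.

+0.243 V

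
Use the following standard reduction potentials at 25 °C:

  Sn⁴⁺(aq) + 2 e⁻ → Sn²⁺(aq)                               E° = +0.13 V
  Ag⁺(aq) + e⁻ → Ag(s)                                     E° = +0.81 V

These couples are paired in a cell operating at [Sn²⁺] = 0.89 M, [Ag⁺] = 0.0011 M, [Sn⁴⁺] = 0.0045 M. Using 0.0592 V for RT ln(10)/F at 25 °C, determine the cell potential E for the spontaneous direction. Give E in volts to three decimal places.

+0.573 V

Ag⁺/Ag is the cathode (higher E°), Sn⁴⁺/Sn²⁺ the anode: E°cell = +0.81 − (+0.13) = +0.68 V, n = 2.
Overall: 2 Ag⁺(aq) + Sn²⁺(aq) → 2 Ag(s) + Sn⁴⁺(aq)
Q = [Sn⁴⁺] / ([Ag⁺]^2·[Sn²⁺]); log Q = 3.621.
E = E° − (0.0592/n) log Q = +0.68 − (0.0592/2)(3.621) = +0.573 V.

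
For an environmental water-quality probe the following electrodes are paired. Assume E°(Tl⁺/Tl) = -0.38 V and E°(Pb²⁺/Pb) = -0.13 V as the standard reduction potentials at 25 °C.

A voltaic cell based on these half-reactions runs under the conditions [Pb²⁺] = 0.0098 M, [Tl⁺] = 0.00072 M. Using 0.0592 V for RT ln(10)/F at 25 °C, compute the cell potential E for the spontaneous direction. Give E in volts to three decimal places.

+0.377 V

Pb²⁺/Pb is the cathode (higher E°), Tl⁺/Tl the anode: E°cell = -0.13 − (-0.38) = +0.25 V, n = 2.
Overall: Pb²⁺(aq) + 2 Tl(s) → Pb(s) + 2 Tl⁺(aq)
Q = [Tl⁺]^2 / ([Pb²⁺]); log Q = -4.277.
E = E° − (0.0592/n) log Q = +0.25 − (0.0592/2)(-4.277) = +0.377 V.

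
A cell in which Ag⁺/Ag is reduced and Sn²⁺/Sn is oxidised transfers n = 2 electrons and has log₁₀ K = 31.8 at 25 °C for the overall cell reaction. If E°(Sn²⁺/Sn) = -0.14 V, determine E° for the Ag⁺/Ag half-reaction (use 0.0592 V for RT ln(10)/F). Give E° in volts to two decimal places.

+0.80 V

E°cell = (0.0592/n)·log K = (0.0592/2)(31.8) = +0.941 V.
Since Ag⁺/Ag is the cathode and Sn²⁺/Sn the anode, E°cell = E°(Ag⁺/Ag) − E°(Sn²⁺/Sn).
So E°(Ag⁺/Ag) = E°cell + E°(Sn²⁺/Sn) = +0.941 + (-0.14) = +0.80 V.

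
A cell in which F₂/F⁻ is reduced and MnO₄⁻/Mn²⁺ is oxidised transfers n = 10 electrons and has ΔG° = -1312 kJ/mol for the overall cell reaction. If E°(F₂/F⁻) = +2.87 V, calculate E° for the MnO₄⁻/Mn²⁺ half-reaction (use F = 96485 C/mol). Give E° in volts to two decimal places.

E°cell = −ΔG°/(nF) = −(-1312×10³)/((10)(96485)) = +1.360 V.
Since F₂/F⁻ is the cathode and MnO₄⁻/Mn²⁺ the anode, E°cell = E°(F₂/F⁻) − E°(MnO₄⁻/Mn²⁺).
So E°(MnO₄⁻/Mn²⁺) = E°(F₂/F⁻) − E°cell = (+2.87) − (+1.360) = +1.51 V.

+1.51 V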